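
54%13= 2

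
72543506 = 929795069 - 857251563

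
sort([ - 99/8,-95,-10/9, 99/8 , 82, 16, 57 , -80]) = [ - 95 , - 80, - 99/8, - 10/9, 99/8, 16,57,82]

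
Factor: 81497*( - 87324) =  - 7116644028 = - 2^2*3^1*13^1*19^1 * 383^1 * 6269^1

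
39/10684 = 39/10684= 0.00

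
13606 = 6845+6761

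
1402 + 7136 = 8538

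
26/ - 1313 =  - 2/101 = - 0.02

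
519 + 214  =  733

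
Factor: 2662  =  2^1*11^3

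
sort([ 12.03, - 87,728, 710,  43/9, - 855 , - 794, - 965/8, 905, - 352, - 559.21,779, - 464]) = [ - 855,-794 , - 559.21,-464, - 352,-965/8, - 87  ,  43/9, 12.03, 710, 728, 779,905]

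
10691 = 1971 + 8720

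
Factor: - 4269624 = -2^3*3^1*73^1*2437^1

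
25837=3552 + 22285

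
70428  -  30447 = 39981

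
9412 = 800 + 8612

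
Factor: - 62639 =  - 62639^1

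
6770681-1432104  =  5338577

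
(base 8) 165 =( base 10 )117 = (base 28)45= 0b1110101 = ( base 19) 63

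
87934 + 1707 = 89641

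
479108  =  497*964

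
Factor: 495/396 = 2^(- 2 )*5^1  =  5/4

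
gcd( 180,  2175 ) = 15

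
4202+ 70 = 4272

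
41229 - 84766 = -43537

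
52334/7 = 7476 + 2/7 = 7476.29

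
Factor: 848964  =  2^2*3^1* 263^1 *269^1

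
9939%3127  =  558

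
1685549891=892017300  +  793532591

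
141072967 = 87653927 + 53419040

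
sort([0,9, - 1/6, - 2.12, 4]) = [-2.12,  -  1/6, 0,4, 9] 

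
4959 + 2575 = 7534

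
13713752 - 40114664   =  -26400912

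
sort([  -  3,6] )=[ - 3,  6]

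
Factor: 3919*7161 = 3^1 * 7^1*11^1 * 31^1 * 3919^1 = 28063959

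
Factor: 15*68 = 2^2*3^1 *5^1 *17^1 = 1020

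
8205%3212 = 1781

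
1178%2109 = 1178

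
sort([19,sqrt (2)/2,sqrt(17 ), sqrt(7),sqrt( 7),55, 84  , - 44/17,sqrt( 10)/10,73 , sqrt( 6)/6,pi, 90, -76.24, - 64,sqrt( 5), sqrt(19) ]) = [ - 76.24, - 64,  -  44/17,  sqrt( 10 ) /10,sqrt(6 )/6,sqrt( 2 ) /2, sqrt( 5),sqrt( 7),sqrt(7),pi,sqrt( 17),sqrt( 19 ),19,  55 , 73, 84,  90] 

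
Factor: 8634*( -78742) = -2^2*3^1*1439^1*39371^1 = - 679858428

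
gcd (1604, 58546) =802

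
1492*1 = 1492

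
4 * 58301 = 233204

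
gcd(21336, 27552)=168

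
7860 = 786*10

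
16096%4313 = 3157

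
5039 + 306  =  5345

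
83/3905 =83/3905= 0.02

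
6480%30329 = 6480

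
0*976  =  0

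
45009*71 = 3195639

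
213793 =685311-471518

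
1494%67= 20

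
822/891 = 274/297 = 0.92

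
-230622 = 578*(  -  399 )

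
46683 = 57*819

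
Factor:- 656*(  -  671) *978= 430492128 = 2^5*  3^1*11^1 * 41^1 * 61^1* 163^1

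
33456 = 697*48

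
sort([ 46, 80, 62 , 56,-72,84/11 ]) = [-72 , 84/11,46, 56, 62, 80]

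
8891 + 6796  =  15687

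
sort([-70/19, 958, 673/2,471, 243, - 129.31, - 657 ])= [ - 657, - 129.31,-70/19, 243, 673/2,471, 958]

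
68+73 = 141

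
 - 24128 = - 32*754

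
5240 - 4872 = 368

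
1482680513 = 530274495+952406018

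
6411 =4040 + 2371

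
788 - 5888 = -5100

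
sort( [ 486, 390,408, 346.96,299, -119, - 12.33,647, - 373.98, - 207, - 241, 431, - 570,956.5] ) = [ - 570 , - 373.98, - 241, - 207, -119, - 12.33, 299, 346.96,390,408,431, 486,  647,956.5] 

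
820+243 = 1063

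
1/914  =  1/914 = 0.00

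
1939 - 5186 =-3247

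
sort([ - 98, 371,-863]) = [ - 863,  -  98,371 ]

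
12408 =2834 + 9574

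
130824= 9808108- 9677284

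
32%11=10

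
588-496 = 92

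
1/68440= 1/68440 = 0.00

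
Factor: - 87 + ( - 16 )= - 103 =- 103^1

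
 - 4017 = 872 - 4889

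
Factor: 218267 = 7^1 * 31181^1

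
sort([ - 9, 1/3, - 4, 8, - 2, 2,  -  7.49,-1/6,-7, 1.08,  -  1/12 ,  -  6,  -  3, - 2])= [ - 9, - 7.49, - 7, - 6,  -  4, - 3, - 2,-2, -1/6,- 1/12, 1/3,1.08,  2,8]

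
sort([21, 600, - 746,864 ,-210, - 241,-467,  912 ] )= [-746 ,-467, - 241, - 210,21,600,  864, 912 ] 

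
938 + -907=31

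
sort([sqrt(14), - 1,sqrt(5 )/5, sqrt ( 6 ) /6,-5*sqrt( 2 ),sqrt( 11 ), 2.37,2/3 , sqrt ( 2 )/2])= [ - 5*sqrt( 2),-1,sqrt (6)/6, sqrt( 5 )/5 , 2/3,sqrt(2)/2,2.37,sqrt(11),sqrt( 14) ]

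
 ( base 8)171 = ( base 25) 4L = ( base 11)100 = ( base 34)3j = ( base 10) 121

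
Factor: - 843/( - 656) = 2^( - 4) * 3^1*41^( -1)*281^1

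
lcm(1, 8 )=8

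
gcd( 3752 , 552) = 8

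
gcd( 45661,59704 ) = 1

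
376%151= 74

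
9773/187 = 52 + 49/187 = 52.26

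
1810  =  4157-2347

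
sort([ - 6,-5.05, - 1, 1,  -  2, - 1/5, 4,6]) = [ - 6, - 5.05, - 2,-1, - 1/5, 1, 4, 6 ] 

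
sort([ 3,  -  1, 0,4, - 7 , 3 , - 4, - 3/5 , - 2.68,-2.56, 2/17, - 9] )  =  [ - 9  ,  -  7, - 4, - 2.68, - 2.56, - 1, - 3/5,0,  2/17 , 3, 3,4 ] 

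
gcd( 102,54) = 6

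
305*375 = 114375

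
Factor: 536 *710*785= 2^4* 5^2 *67^1*71^1*157^1 = 298739600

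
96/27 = 32/9 = 3.56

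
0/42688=0 = 0.00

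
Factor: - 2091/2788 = - 3/4 =-2^( - 2) * 3^1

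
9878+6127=16005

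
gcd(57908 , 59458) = 62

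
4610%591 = 473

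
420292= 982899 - 562607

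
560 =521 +39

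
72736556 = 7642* 9518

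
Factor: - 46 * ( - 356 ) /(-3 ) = -2^3*3^( - 1 )*23^1*89^1 = -16376/3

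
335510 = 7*47930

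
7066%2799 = 1468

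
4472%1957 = 558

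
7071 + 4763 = 11834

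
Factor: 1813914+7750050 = 2^2 *3^1*227^1*3511^1 = 9563964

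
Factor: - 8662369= - 1481^1*5849^1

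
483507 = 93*5199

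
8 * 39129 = 313032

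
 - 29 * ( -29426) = 853354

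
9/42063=3/14021 = 0.00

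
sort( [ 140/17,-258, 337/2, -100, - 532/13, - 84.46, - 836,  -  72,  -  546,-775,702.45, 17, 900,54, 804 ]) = [ - 836 , - 775, - 546, -258,-100, - 84.46, - 72,-532/13, 140/17, 17,54,337/2,  702.45,804,900 ] 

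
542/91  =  542/91 = 5.96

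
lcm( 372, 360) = 11160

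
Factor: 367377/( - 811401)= - 139/307 = - 139^1*307^( - 1)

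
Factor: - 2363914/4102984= -1181957/2051492 = - 2^( - 2 )*7^1*17^(  -  1)*30169^ (-1)*168851^1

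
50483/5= 10096 + 3/5 = 10096.60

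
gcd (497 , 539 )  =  7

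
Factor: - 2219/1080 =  - 2^ (-3 )*3^( - 3)*5^(  -  1)*7^1*317^1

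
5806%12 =10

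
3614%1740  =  134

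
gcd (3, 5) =1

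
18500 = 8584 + 9916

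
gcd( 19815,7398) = 3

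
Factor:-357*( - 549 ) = 195993 = 3^3*7^1 *17^1*61^1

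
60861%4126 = 3097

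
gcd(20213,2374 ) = 1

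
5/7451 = 5/7451  =  0.00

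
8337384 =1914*4356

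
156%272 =156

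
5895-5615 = 280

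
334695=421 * 795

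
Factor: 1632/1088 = 3/2 = 2^( - 1)*3^1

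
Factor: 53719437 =3^1*17906479^1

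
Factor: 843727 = 17^1*31^1*1601^1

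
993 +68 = 1061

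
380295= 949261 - 568966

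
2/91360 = 1/45680=0.00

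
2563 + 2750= 5313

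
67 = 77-10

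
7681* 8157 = 62653917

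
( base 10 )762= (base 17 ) 2ae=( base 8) 1372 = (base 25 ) 15C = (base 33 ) n3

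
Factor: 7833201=3^1*157^1*16631^1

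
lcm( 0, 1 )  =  0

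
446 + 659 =1105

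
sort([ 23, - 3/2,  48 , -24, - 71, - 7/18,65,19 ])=[ - 71, - 24, - 3/2, - 7/18,19,  23 , 48,  65 ] 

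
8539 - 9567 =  - 1028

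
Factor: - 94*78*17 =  - 2^2 * 3^1*13^1*17^1*47^1 = -124644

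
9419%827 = 322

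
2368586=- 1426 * ( - 1661) 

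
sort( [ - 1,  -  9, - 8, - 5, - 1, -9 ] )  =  [-9, - 9, - 8, - 5, - 1,  -  1 ]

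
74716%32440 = 9836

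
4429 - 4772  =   - 343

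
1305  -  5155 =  - 3850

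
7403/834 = 8 + 731/834 = 8.88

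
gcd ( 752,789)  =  1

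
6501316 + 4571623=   11072939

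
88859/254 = 349 +213/254 = 349.84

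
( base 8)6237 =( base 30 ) 3hl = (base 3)11102200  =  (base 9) 4380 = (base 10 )3231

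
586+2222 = 2808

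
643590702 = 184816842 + 458773860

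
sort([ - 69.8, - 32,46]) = [-69.8, - 32,46]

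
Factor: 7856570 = 2^1 * 5^1*23^1 *34159^1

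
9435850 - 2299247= 7136603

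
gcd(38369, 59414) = 61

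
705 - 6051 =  - 5346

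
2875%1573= 1302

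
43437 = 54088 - 10651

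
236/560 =59/140 = 0.42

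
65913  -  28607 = 37306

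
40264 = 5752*7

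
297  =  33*9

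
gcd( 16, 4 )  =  4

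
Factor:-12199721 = -12199721^1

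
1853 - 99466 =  - 97613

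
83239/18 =4624 + 7/18 = 4624.39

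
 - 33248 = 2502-35750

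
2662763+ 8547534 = 11210297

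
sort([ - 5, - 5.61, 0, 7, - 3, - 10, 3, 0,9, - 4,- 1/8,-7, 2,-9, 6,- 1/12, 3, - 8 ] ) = [ - 10,- 9, - 8, - 7, - 5.61, - 5, - 4, - 3, - 1/8, - 1/12,  0, 0,  2, 3,3,6, 7, 9]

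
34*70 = 2380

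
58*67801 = 3932458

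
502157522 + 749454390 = 1251611912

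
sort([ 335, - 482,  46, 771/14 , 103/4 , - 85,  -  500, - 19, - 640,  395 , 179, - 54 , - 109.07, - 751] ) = [ - 751, - 640 , - 500, - 482, - 109.07,-85, - 54, - 19,103/4, 46,771/14, 179, 335, 395]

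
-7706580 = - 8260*933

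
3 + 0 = 3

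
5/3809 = 5/3809 = 0.00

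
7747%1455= 472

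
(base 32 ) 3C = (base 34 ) 36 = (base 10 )108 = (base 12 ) 90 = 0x6c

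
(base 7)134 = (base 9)82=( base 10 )74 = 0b1001010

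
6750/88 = 76 + 31/44 =76.70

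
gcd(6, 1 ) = 1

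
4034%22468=4034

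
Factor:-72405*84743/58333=  -  6135816915/58333  =  -3^2*5^1*11^( - 1)*83^1*1021^1*1609^1 * 5303^( - 1 )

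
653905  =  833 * 785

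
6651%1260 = 351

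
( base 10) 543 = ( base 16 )21f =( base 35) FI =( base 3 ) 202010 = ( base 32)GV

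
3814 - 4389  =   - 575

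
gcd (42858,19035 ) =9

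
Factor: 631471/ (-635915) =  -5^ ( - 1)*7^( - 1)*  18169^ ( -1) * 631471^1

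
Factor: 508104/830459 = 2^3*3^2*7^(-1 )*31^( - 1)*43^(-1)*89^(-1 )  *  7057^1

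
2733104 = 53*51568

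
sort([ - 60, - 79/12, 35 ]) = [ - 60, - 79/12,35]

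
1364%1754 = 1364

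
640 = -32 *( - 20)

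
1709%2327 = 1709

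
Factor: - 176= - 2^4*11^1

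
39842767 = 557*71531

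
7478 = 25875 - 18397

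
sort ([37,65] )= [ 37,65]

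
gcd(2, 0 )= 2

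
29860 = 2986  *10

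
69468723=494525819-425057096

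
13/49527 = 13/49527 = 0.00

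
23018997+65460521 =88479518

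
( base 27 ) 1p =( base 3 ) 1221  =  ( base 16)34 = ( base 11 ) 48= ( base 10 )52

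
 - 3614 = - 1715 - 1899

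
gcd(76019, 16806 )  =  1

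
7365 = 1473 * 5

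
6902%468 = 350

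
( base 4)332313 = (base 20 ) A13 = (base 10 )4023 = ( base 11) 3028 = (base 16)fb7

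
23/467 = 23/467=0.05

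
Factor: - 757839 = - 3^1*157^1*1609^1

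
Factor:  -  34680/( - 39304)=15/17 = 3^1*5^1*17^( - 1)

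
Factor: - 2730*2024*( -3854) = 21295354080 = 2^5 * 3^1*5^1*7^1* 11^1*13^1*23^1*41^1* 47^1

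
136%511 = 136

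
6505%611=395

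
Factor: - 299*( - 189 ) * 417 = 3^4 *7^1*13^1 * 23^1 *139^1 = 23565087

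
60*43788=2627280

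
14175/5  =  2835 =2835.00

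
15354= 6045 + 9309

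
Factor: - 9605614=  -2^1*53^1  *90619^1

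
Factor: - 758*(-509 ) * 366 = 141210852 =2^2 *3^1*61^1*379^1*509^1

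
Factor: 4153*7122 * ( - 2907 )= -2^1*3^3*17^1*19^1*1187^1 * 4153^1 = - 85982275062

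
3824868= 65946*58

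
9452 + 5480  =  14932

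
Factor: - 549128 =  - 2^3 * 83^1* 827^1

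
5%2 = 1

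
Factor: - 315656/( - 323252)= 374/383 = 2^1*11^1*17^1*383^( - 1)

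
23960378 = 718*33371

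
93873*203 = 19056219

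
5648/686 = 2824/343 = 8.23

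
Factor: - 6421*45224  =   - 2^3 *5653^1*6421^1 = - 290383304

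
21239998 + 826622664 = 847862662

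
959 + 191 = 1150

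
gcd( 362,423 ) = 1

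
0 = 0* 64995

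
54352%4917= 265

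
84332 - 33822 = 50510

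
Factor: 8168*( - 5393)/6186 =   -  2^2*3^( - 1 )*1021^1*1031^( - 1)*5393^1 = -  22025012/3093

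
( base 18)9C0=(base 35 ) 2jh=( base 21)723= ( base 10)3132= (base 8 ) 6074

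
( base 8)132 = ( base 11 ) 82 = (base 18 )50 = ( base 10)90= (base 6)230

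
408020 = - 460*( - 887 ) 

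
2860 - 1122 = 1738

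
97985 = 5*19597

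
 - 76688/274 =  -38344/137 =- 279.88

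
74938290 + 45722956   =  120661246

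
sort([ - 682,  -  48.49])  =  [ - 682 , - 48.49 ]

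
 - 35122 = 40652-75774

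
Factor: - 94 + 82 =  - 2^2*3^1 = -  12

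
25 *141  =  3525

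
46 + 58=104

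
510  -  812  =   - 302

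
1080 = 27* 40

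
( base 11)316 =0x17C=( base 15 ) 1A5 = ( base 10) 380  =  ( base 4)11330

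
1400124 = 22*63642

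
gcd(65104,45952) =16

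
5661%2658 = 345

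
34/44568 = 17/22284 = 0.00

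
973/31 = 31 + 12/31 = 31.39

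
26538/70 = 379+ 4/35= 379.11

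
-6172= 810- 6982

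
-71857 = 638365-710222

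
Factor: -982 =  - 2^1*491^1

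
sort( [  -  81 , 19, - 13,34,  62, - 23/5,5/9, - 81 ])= [ - 81, - 81,  -  13,-23/5,5/9,19,34, 62 ]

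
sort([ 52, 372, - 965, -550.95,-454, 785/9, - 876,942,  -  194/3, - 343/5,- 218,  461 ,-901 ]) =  [ - 965, - 901,-876 , - 550.95, - 454,-218, - 343/5, - 194/3,52,785/9,  372, 461,942]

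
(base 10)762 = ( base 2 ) 1011111010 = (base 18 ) 266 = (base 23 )1a3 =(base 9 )1036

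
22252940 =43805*508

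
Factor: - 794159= - 47^1*61^1  *277^1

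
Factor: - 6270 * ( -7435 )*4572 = 2^3*3^3*5^2*11^1*19^1* 127^1*1487^1 = 213134981400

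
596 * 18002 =10729192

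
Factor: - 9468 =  - 2^2*3^2*263^1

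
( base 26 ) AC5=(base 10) 7077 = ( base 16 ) 1BA5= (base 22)EDF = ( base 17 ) 1785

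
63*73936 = 4657968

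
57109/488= 57109/488 = 117.03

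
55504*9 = 499536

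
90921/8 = 11365 + 1/8 = 11365.12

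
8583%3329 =1925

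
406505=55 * 7391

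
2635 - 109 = 2526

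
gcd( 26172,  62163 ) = 9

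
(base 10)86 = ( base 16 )56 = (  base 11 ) 79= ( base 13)68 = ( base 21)42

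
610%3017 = 610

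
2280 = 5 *456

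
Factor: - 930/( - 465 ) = 2^1 = 2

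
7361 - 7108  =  253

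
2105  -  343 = 1762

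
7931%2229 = 1244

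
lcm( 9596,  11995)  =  47980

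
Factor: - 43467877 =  - 19^1*607^1*3769^1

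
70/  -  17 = -5 + 15/17 = -4.12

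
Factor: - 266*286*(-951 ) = 72348276 = 2^2*3^1*7^1*11^1*13^1*19^1*317^1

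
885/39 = 22+9/13= 22.69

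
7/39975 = 7/39975 = 0.00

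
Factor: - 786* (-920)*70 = 50618400 = 2^5*3^1*5^2 * 7^1*23^1*131^1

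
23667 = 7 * 3381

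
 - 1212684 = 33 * ( - 36748)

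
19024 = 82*232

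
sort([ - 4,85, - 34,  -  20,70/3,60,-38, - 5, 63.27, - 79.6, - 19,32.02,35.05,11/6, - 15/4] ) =[  -  79.6,-38, - 34 , -20,-19,-5, - 4, - 15/4,11/6 , 70/3,32.02,35.05, 60,  63.27,  85]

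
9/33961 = 9/33961 = 0.00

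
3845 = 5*769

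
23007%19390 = 3617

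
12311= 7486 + 4825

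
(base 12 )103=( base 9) 173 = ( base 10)147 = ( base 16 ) 93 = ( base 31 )4N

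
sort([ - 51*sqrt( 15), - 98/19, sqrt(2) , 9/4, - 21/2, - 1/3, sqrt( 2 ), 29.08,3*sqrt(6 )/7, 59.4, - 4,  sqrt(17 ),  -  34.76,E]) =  [ - 51*sqrt( 15), - 34.76, - 21/2,-98/19,  -  4, - 1/3, 3* sqrt( 6)/7,sqrt(2), sqrt( 2 ), 9/4, E,sqrt( 17),29.08,59.4 ] 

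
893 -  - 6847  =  7740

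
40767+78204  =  118971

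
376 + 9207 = 9583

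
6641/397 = 16+289/397 =16.73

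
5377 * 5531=29740187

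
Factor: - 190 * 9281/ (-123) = 2^1*3^ ( - 1)*5^1*19^1 * 41^ (-1 )*9281^1 = 1763390/123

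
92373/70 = 1319 + 43/70 = 1319.61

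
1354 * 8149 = 11033746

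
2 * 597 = 1194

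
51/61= 51/61 = 0.84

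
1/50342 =1/50342 = 0.00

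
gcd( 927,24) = 3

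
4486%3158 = 1328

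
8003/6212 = 8003/6212 = 1.29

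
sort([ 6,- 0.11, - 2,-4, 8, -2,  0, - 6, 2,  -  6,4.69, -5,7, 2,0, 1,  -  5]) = [ - 6, - 6, - 5, - 5, -4, - 2 ,  -  2, - 0.11, 0, 0, 1,  2,2, 4.69,  6 , 7,  8] 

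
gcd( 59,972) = 1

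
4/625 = 4/625= 0.01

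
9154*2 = 18308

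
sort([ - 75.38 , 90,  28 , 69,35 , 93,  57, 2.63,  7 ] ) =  [-75.38,2.63, 7, 28, 35,57, 69, 90,93]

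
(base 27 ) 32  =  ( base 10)83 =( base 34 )2f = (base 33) 2H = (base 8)123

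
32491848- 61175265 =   -  28683417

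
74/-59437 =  -1 + 59363/59437= - 0.00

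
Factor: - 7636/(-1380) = 83/15 = 3^(-1)*5^ (-1 ) *83^1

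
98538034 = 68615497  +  29922537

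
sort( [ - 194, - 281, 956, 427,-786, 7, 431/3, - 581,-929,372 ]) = [ - 929,  -  786,  -  581,-281, - 194,7, 431/3, 372,427, 956 ] 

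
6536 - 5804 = 732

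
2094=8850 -6756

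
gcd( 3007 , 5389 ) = 1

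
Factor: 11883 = 3^1*17^1*233^1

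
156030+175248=331278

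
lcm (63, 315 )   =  315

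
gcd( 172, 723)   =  1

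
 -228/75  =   - 76/25 = - 3.04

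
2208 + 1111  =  3319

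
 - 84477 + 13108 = - 71369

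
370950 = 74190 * 5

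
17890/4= 8945/2 = 4472.50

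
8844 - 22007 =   -  13163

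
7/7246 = 7/7246 = 0.00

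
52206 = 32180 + 20026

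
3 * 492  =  1476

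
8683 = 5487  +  3196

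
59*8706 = 513654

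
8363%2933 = 2497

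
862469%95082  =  6731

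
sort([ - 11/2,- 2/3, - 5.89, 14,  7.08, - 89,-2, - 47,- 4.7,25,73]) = [ - 89, - 47,-5.89, - 11/2,-4.7, - 2, - 2/3,7.08,14, 25,73]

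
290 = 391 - 101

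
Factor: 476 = 2^2 * 7^1 * 17^1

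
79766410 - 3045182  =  76721228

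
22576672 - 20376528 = 2200144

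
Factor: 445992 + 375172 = 821164 = 2^2*29^1*7079^1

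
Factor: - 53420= - 2^2*5^1 * 2671^1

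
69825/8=69825/8 = 8728.12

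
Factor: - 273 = -3^1*7^1* 13^1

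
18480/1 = 18480 = 18480.00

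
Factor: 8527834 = 2^1*7^1*37^1*101^1*163^1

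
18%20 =18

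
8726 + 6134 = 14860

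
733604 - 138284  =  595320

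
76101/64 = 76101/64 = 1189.08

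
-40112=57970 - 98082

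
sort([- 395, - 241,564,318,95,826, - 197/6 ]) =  [  -  395 , - 241, - 197/6,95, 318 , 564, 826]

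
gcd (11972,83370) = 2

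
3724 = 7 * 532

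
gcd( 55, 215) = 5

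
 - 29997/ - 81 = 370 + 1/3 =370.33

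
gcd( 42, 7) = 7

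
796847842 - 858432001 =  - 61584159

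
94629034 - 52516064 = 42112970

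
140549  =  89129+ 51420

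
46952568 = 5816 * 8073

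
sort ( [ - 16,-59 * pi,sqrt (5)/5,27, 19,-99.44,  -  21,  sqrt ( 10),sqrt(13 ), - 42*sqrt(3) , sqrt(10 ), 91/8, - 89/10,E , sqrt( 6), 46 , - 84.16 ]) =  [ - 59*pi,-99.44, - 84.16,-42*sqrt(3 ), - 21,-16, - 89/10,  sqrt(  5)/5 , sqrt( 6),E , sqrt( 10 ),sqrt ( 10),sqrt(13), 91/8,19,27, 46] 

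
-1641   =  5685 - 7326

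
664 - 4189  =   - 3525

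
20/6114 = 10/3057 = 0.00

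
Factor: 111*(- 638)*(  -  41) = 2903538 = 2^1*3^1*11^1*29^1*37^1*41^1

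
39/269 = 39/269= 0.14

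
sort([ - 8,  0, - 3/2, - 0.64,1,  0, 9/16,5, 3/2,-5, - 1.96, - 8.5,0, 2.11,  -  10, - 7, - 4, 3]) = [ - 10, - 8.5 , - 8, - 7, - 5,- 4, - 1.96, - 3/2,-0.64,0, 0, 0,9/16, 1,3/2,  2.11, 3 , 5]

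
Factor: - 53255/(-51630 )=10651/10326 = 2^ (-1) * 3^( - 1 )*1721^( - 1) * 10651^1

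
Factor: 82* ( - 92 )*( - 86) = 2^4*23^1*41^1*43^1  =  648784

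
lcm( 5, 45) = 45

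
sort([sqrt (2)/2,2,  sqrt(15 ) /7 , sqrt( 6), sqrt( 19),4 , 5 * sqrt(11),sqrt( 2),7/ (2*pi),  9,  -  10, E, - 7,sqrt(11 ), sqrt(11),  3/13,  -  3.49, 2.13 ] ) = [ - 10, - 7 ,-3.49,  3/13, sqrt( 15)/7,sqrt(2 )/2,  7/(2 * pi ), sqrt( 2 ), 2, 2.13,sqrt(6),E , sqrt(11), sqrt( 11) , 4,sqrt(19) , 9,  5*sqrt(11)]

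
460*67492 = 31046320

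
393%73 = 28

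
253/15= 253/15 = 16.87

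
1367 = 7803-6436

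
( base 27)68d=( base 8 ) 10773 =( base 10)4603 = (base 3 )20022111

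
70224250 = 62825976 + 7398274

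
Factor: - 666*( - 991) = 2^1*3^2*37^1*991^1 = 660006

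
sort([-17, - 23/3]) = [  -  17,-23/3] 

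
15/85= 3/17 = 0.18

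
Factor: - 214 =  - 2^1*107^1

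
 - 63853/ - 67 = 63853/67= 953.03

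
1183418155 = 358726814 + 824691341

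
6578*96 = 631488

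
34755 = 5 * 6951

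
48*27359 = 1313232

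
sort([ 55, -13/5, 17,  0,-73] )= [  -  73,-13/5,0,17, 55 ] 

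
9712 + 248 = 9960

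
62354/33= 62354/33 = 1889.52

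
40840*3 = 122520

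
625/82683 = 625/82683 = 0.01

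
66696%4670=1316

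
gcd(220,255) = 5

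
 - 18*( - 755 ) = 13590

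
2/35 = 2/35 = 0.06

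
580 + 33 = 613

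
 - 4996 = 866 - 5862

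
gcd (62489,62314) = 7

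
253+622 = 875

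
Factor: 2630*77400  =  203562000 = 2^4*3^2 * 5^3 * 43^1 * 263^1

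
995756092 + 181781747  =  1177537839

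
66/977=66/977 = 0.07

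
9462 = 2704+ 6758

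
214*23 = 4922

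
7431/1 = 7431 = 7431.00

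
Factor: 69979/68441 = 7^1*13^1*89^( - 1) = 91/89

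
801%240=81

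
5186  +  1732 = 6918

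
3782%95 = 77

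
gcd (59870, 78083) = 1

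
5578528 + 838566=6417094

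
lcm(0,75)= 0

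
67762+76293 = 144055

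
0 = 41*0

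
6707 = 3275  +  3432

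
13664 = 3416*4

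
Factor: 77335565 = 5^1*15467113^1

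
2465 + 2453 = 4918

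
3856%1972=1884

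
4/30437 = 4/30437=0.00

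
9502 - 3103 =6399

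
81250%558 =340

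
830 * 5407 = 4487810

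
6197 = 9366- 3169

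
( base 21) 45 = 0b1011001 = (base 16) 59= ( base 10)89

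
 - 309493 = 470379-779872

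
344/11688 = 43/1461 = 0.03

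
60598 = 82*739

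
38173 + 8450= 46623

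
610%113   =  45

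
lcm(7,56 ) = 56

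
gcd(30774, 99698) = 2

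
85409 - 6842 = 78567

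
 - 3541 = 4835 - 8376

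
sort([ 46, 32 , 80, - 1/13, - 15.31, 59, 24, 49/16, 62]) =[-15.31, - 1/13, 49/16,  24,32, 46, 59, 62,80] 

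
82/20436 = 41/10218 =0.00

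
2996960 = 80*37462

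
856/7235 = 856/7235=0.12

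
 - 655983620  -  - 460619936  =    -  195363684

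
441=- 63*( - 7)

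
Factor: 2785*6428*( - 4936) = - 88364173280 = - 2^5 * 5^1*557^1*617^1*1607^1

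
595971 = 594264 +1707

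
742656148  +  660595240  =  1403251388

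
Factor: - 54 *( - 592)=2^5 * 3^3*37^1 = 31968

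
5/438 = 5/438 = 0.01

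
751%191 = 178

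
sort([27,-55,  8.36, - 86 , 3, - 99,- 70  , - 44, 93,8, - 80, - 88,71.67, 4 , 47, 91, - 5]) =[ - 99, - 88, - 86,-80, - 70, - 55,-44, - 5,3, 4 , 8,  8.36, 27, 47, 71.67, 91,93 ]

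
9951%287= 193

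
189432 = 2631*72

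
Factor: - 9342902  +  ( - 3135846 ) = -2^2*17^1*183511^1 = - 12478748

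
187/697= 11/41 = 0.27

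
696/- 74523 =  - 1 + 24609/24841 = - 0.01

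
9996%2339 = 640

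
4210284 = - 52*(-80967)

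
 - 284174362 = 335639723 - 619814085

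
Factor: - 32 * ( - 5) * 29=2^5*5^1*29^1 = 4640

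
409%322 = 87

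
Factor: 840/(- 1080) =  - 7/9=- 3^(  -  2)*7^1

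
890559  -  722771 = 167788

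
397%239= 158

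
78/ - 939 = -1 + 287/313 = - 0.08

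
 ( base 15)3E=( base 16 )3B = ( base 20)2j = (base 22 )2f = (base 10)59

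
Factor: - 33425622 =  -2^1*3^5*68777^1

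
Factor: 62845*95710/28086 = 3007447475/14043 = 3^( - 1)*5^2*17^1*31^( - 1)*151^( - 1)*563^1*12569^1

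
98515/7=14073 + 4/7 =14073.57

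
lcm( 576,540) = 8640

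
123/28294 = 123/28294 = 0.00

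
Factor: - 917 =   -  7^1*131^1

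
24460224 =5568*4393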